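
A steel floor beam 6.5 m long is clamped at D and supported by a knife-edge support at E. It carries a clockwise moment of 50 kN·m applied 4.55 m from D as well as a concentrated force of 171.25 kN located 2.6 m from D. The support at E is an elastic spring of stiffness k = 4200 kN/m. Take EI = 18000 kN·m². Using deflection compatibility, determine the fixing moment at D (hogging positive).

M_D = 208.9 kN·m

Choose R_E as the redundant. The primary structure is the cantilever fixed at D.
Free-end deflection of the primary structure under the applied loading (downward +):
  clockwise couple 50 at a = 4.55: M₀a(2L − a)/(2EI) = 961.2/EI
  point load 171.25 at a = 2.6: Pa²(3L − a)/(6EI) = 3261/EI
  δ_0 = 4222/EI
Flexibility coefficient — unit upward force at E: δ_{EE} = L³/(3EI) = 91.54/EI.
With EI = 18000 kN·m²: δ_0 = 0.23455 m and δ_{EE} = 0.005086 m/kN.
Compatibility — the spring shortens by R_E/k under the reaction it provides: δ_0 − R_E·δ_{EE} = R_E/k. With 1/k = 0.000238 m/kN, R_E = δ_0 / (δ_{EE} + 1/k) = 0.23455 / (0.005086 + 0.000238) = 44.06 kN.
Moment equilibrium about D: M_D = Σ(load moments about D) − R_E·L = 495.2 − 44.06×6.5 = 208.9 kN·m.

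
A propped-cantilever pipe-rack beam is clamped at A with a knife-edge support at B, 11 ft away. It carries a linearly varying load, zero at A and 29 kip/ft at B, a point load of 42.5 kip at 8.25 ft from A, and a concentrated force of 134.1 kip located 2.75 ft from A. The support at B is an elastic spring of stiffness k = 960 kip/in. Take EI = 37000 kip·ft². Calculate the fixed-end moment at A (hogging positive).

M_A = 511.5 kip·ft

Take the reaction at B as the redundant and release it; the primary structure is a cantilever fixed at A.
Primary-structure tip deflection at B by superposition:
  triangular load, peak 29 at the free end: 11w₀L⁴/(120EI) = 38921/EI
  point load 42.5 at a = 8.25: Pa²(3L − a)/(6EI) = 11932/EI
  point load 134.1 at a = 2.75: Pa²(3L − a)/(6EI) = 5113/EI
  δ_0 = 55966/EI
Tip deflection under a unit load at B: L³/(3EI) = 443.7/EI.
With EI = 37000 kip·ft²: δ_0 = 1.5126 ft and δ_{BB} = 0.011991 ft/kip.
Compatibility — the spring shortens by R_B/k under the reaction it provides: δ_0 − R_B·δ_{BB} = R_B/k. With 1/k = 1/(960×12) ft/kip = 0.000087 ft/kip, R_B = δ_0 / (δ_{BB} + 1/k) = 1.5126 / (0.011991 + 0.000087) = 125.2 kip.
Moment equilibrium about A: M_A = Σ(load moments about A) − R_B·L = 1889 − 125.2×11 = 511.5 kip·ft.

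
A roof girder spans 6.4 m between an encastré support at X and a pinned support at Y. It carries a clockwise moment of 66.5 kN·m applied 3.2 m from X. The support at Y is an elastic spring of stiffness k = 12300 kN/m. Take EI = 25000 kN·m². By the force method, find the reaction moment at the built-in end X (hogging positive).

M_X = -6.612 kN·m

Release the roller at Y. Primary structure: cantilever fixed at X.
Downward deflection at the released point Y due to the loads:
  clockwise couple 66.5 at a = 3.2: M₀a(2L − a)/(2EI) = 1021/EI
Flexibility coefficient — unit upward force at Y: δ_{YY} = L³/(3EI) = 87.38/EI.
With EI = 25000 kN·m²: δ_0 = 0.040858 m and δ_{YY} = 0.003495 m/kN.
Compatibility — the spring shortens by R_Y/k under the reaction it provides: δ_0 − R_Y·δ_{YY} = R_Y/k. With 1/k = 0.000081 m/kN, R_Y = δ_0 / (δ_{YY} + 1/k) = 0.040858 / (0.003495 + 0.000081) = 11.42 kN.
Moment equilibrium about X: M_X = Σ(load moments about X) − R_Y·L = 66.5 − 11.42×6.4 = -6.612 kN·m.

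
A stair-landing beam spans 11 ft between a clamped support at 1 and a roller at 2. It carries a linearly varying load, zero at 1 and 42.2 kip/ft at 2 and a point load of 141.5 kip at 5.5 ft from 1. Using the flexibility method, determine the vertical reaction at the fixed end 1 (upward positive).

Choose R_2 as the redundant. The primary structure is the cantilever fixed at 1.
Downward deflection at the released point 2 due to the loads:
  triangular load, peak 42.2 at the free end: 11w₀L⁴/(120EI) = 56636/EI
  point load 141.5 at a = 5.5: Pa²(3L − a)/(6EI) = 19618/EI
  δ_0 = 76255/EI
Tip deflection under a unit load at 2: L³/(3EI) = 443.7/EI.
Compatibility at 2: δ_0 − R_2·δ_{22} = 0, so R_2 = 76255/443.7 = 171.9 kip.
Vertical equilibrium: R_1 = ΣP − R_2 = 373.6 − 171.9 = 201.7 kip.

R_1 = 201.7 kip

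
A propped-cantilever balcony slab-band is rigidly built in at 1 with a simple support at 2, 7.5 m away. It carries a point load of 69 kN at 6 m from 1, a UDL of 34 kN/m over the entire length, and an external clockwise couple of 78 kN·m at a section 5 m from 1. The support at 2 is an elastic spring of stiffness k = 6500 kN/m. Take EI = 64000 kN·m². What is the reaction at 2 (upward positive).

R_2 = 147.7 kN

Release the roller at 2. Primary structure: cantilever fixed at 1.
Downward deflection at the released point 2 due to the loads:
  point load 69 at a = 6: Pa²(3L − a)/(6EI) = 6831/EI
  UDL 34: wL⁴/(8EI) = 13447/EI
  clockwise couple 78 at a = 5: M₀a(2L − a)/(2EI) = 1950/EI
  δ_0 = 22228/EI
Flexibility coefficient — unit upward force at 2: δ_{22} = L³/(3EI) = 140.6/EI.
With EI = 64000 kN·m²: δ_0 = 0.34732 m and δ_{22} = 0.002197 m/kN.
Compatibility — the spring shortens by R_2/k under the reaction it provides: δ_0 − R_2·δ_{22} = R_2/k. With 1/k = 0.000154 m/kN, R_2 = δ_0 / (δ_{22} + 1/k) = 0.34732 / (0.002197 + 0.000154) = 147.7 kN.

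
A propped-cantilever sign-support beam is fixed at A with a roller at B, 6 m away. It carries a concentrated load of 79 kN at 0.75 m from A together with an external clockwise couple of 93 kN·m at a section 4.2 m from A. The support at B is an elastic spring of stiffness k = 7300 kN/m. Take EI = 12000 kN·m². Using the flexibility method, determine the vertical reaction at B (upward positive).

Remove the prop at B; the released (primary) structure is a cantilever built in at A.
Downward deflection at the released point B due to the loads:
  point load 79 at a = 0.75: Pa²(3L − a)/(6EI) = 127.8/EI
  clockwise couple 93 at a = 4.2: M₀a(2L − a)/(2EI) = 1523/EI
  δ_0 = 1651/EI
Flexibility coefficient — unit upward force at B: δ_{BB} = L³/(3EI) = 72/EI.
With EI = 12000 kN·m²: δ_0 = 0.13759 m and δ_{BB} = 0.006 m/kN.
Compatibility — the spring shortens by R_B/k under the reaction it provides: δ_0 − R_B·δ_{BB} = R_B/k. With 1/k = 0.000137 m/kN, R_B = δ_0 / (δ_{BB} + 1/k) = 0.13759 / (0.006 + 0.000137) = 22.42 kN.

R_B = 22.42 kN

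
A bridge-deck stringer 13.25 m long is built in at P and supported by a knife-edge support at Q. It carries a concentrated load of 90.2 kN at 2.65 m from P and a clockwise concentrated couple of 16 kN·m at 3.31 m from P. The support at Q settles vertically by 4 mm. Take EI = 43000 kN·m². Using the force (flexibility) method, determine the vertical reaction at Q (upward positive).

R_Q = 5.621 kN

Remove the prop at Q; the released (primary) structure is a cantilever built in at P.
Deflection at Q on the released cantilever, summing each load's contribution:
  point load 90.2 at a = 2.65: Pa²(3L − a)/(6EI) = 3917/EI
  clockwise couple 16 at a = 3.31: M₀a(2L − a)/(2EI) = 614.1/EI
  δ_0 = 4531/EI
Flexibility coefficient — unit upward force at Q: δ_{QQ} = L³/(3EI) = 775.4/EI.
With EI = 43000 kN·m²: δ_0 = 0.10537 m and δ_{QQ} = 0.018033 m/kN.
Compatibility — the beam at Q must follow the support down by 0.004 m: δ_0 − R_Q·δ_{QQ} = 0.004, so R_Q = (0.10537 − 0.004)/0.018033 = 5.621 kN.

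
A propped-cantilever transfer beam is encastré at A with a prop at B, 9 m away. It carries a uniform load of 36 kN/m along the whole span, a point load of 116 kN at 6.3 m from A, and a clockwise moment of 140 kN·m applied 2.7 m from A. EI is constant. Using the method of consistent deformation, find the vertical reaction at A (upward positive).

R_A = 241.2 kN

Remove the prop at B; the released (primary) structure is a cantilever built in at A.
Downward deflection at the released point B due to the loads:
  UDL 36: wL⁴/(8EI) = 29524/EI
  point load 116 at a = 6.3: Pa²(3L − a)/(6EI) = 15884/EI
  clockwise couple 140 at a = 2.7: M₀a(2L − a)/(2EI) = 2892/EI
  δ_0 = 48300/EI
Tip deflection under a unit load at B: L³/(3EI) = 243/EI.
The prop prevents deflection at B: R_B = δ_0/δ_{BB} = 48300/243 = 198.8 kN.
Vertical equilibrium: R_A = ΣP − R_B = 440 − 198.8 = 241.2 kN.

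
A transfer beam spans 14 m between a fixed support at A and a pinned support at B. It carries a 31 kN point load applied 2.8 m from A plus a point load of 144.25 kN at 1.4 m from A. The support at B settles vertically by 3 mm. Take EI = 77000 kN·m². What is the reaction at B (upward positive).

Remove the prop at B; the released (primary) structure is a cantilever built in at A.
Free-end deflection of the primary structure under the applied loading (downward +):
  point load 31 at a = 2.8: Pa²(3L − a)/(6EI) = 1588/EI
  point load 144.25 at a = 1.4: Pa²(3L − a)/(6EI) = 1913/EI
  δ_0 = 3501/EI
Flexibility coefficient — unit upward force at B: δ_{BB} = L³/(3EI) = 914.7/EI.
With EI = 77000 kN·m²: δ_0 = 0.045468 m and δ_{BB} = 0.011879 m/kN.
Compatibility — the beam at B must follow the support down by 0.003 m: δ_0 − R_B·δ_{BB} = 0.003, so R_B = (0.045468 − 0.003)/0.011879 = 3.575 kN.

R_B = 3.575 kN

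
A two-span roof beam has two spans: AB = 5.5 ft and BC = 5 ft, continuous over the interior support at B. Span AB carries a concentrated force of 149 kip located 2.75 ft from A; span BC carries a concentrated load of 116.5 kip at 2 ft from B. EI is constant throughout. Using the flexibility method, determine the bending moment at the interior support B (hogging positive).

Release continuity at B by inserting a hinge; the redundant is the internal moment M_B. The primary structure is two simply-supported spans AB and BC.
Discontinuity in slope at B on the released structure — sum the simple-span end rotations:
  span AB: point load 149 at a = 2.75: Pab(L + a)/(6LEI) = 281.7/EI
  span BC: point load 116.5 at a = 2: Pab(L + b)/(6LEI) = 186.4/EI
  relative rotation θ_0 = (281.7 + 186.4)/EI = 468.1/EI
A unit hogging moment at B produces rotation L₁/(3EI) + L₂/(3EI) = 3.5/EI.
Slope continuity at B: θ_0 = M_B·3.5/EI, so M_B = 468.1/3.5 = 133.7 kip·ft (hogging).

M_B = 133.7 kip·ft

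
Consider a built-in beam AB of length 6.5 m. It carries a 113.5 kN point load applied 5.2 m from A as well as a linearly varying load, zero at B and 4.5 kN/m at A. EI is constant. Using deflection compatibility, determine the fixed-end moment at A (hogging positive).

M_A = 33.11 kN·m

Release both end moments; the primary structure is a simply-supported span AB with redundants M_A and M_B.
End rotations of the released simple span under the applied load (×1/EI):
  at A: point load 113.5 at a = 5.2: Pab(L + b)/(6LEI) = 153.5/EI
  at B: point load 113.5 at a = 5.2: Pab(L + a)/(6LEI) = 230.2/EI
  at A: triangular load, peak 4.5: w₀L³/(45EI) = 27.46/EI
  at B: triangular load, peak 4.5: 7w₀L³/(360EI) = 24.03/EI
  θ_A0 = 180.9/EI,  θ_B0 = 254.2/EI
Flexibility coefficients: a unit moment at one end gives L/(3EI) there and L/(6EI) at the far end, so f₁₁ = f₂₂ = 2.167/EI and f₁₂ = f₂₁ = 1.083/EI.
Compatibility — zero rotation at each built-in end:
  2.167 M_A + 1.083 M_B = 180.9
  1.083 M_A + 2.167 M_B = 254.2
Solving the pair gives M_A = 33.11 kN·m and M_B = 100.8 kN·m (hogging).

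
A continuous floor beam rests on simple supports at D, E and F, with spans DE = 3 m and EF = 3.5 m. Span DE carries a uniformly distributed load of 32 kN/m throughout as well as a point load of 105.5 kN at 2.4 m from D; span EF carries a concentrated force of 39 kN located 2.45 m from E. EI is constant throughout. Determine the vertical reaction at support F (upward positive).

R_F = 13.68 kN

Take M_E as the redundant. Released structure: two simple spans DE and EF with a hinge at E.
Rotations at E on the released spans (each span's end-slope, ×1/EI):
  span DE: UDL 32: wL³/(24EI) = 36/EI
  span DE: point load 105.5 at a = 2.4: Pab(L + a)/(6LEI) = 45.58/EI
  span EF: point load 39 at a = 2.45: Pab(L + b)/(6LEI) = 21.74/EI
  relative rotation θ_0 = (81.58 + 21.74)/EI = 103.3/EI
A unit hogging moment at E produces rotation L₁/(3EI) + L₂/(3EI) = 2.167/EI.
Slope continuity at E: θ_0 = M_E·2.167/EI, so M_E = 103.3/2.167 = 47.68 kN·m (hogging).
Span EF, ΣM about F: R_E^{EF}·3.5 = 40.95 + 47.68, so R_E^{EF} = 25.32 kN and R_F = 39 − 25.32 = 13.68 kN.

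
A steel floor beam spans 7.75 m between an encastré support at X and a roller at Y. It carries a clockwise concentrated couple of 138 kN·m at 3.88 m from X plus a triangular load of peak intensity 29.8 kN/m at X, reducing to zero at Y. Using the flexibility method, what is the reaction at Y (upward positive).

Choose R_Y as the redundant. The primary structure is the cantilever fixed at X.
Downward deflection at the released point Y due to the loads:
  clockwise couple 138 at a = 3.88: M₀a(2L − a)/(2EI) = 3111/EI
  triangular load, peak 29.8 at the fixed end: w₀L⁴/(30EI) = 3583/EI
  δ_0 = 6694/EI
Tip deflection under a unit load at Y: L³/(3EI) = 155.2/EI.
The prop prevents deflection at Y: R_Y = δ_0/δ_{YY} = 6694/155.2 = 43.14 kN.

R_Y = 43.14 kN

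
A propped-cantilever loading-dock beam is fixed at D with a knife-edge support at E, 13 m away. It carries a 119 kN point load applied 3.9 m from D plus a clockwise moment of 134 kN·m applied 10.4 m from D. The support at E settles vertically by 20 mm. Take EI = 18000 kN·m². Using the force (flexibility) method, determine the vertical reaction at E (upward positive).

R_E = 28.81 kN

Choose R_E as the redundant. The primary structure is the cantilever fixed at D.
Deflection at E on the released cantilever, summing each load's contribution:
  point load 119 at a = 3.9: Pa²(3L − a)/(6EI) = 10588/EI
  clockwise couple 134 at a = 10.4: M₀a(2L − a)/(2EI) = 10870/EI
  δ_0 = 21459/EI
Tip deflection under a unit load at E: L³/(3EI) = 732.3/EI.
With EI = 18000 kN·m²: δ_0 = 1.1921 m and δ_{EE} = 0.040685 m/kN.
Compatibility — the beam at E must follow the support down by 0.02 m: δ_0 − R_E·δ_{EE} = 0.02, so R_E = (1.1921 − 0.02)/0.040685 = 28.81 kN.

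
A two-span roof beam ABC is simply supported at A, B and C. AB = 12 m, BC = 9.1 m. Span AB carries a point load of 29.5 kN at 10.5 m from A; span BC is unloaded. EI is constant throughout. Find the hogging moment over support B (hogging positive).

M_B = 20.64 kN·m

Take M_B as the redundant. Released structure: two simple spans AB and BC with a hinge at B.
End slopes at the hinge B, treating each span as simply supported:
  span AB: point load 29.5 at a = 10.5: Pab(L + a)/(6LEI) = 145.2/EI
  relative rotation θ_0 = (145.2 + 0)/EI = 145.2/EI
A unit hogging moment at B produces rotation L₁/(3EI) + L₂/(3EI) = 7.033/EI.
Slope continuity at B: θ_0 = M_B·7.033/EI, so M_B = 145.2/7.033 = 20.64 kN·m (hogging).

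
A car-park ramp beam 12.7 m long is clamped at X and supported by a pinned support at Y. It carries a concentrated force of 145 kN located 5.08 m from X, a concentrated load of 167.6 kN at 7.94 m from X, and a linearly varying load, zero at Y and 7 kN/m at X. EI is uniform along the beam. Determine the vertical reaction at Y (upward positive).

Remove the prop at Y; the released (primary) structure is a cantilever built in at X.
Primary-structure tip deflection at Y by superposition:
  point load 145 at a = 5.08: Pa²(3L − a)/(6EI) = 20593/EI
  point load 167.6 at a = 7.94: Pa²(3L − a)/(6EI) = 53112/EI
  triangular load, peak 7 at the fixed end: w₀L⁴/(30EI) = 6070/EI
  δ_0 = 79775/EI
Tip deflection under a unit load at Y: L³/(3EI) = 682.8/EI.
Compatibility at Y: δ_0 − R_Y·δ_{YY} = 0, so R_Y = 79775/682.8 = 116.8 kN.

R_Y = 116.8 kN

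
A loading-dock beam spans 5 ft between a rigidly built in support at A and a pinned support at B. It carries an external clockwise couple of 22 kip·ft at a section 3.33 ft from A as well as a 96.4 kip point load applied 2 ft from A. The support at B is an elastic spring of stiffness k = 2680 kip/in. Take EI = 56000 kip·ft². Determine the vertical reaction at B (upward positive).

R_B = 24.88 kip

Remove the prop at B; the released (primary) structure is a cantilever built in at A.
Downward deflection at the released point B due to the loads:
  clockwise couple 22 at a = 3.33: M₀a(2L − a)/(2EI) = 244.3/EI
  point load 96.4 at a = 2: Pa²(3L − a)/(6EI) = 835.5/EI
  δ_0 = 1080/EI
Flexibility coefficient — unit upward force at B: δ_{BB} = L³/(3EI) = 41.67/EI.
With EI = 56000 kip·ft²: δ_0 = 0.019282 ft and δ_{BB} = 0.000744 ft/kip.
Compatibility — the spring shortens by R_B/k under the reaction it provides: δ_0 − R_B·δ_{BB} = R_B/k. With 1/k = 1/(2680×12) ft/kip = 0.000031 ft/kip, R_B = δ_0 / (δ_{BB} + 1/k) = 0.019282 / (0.000744 + 0.000031) = 24.88 kip.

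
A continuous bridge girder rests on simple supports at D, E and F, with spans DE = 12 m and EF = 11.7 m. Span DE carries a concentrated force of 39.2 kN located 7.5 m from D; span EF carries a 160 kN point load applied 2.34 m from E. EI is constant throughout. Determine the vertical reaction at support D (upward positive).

R_D = -0.1695 kN

Release continuity at E by inserting a hinge; the redundant is the internal moment M_E. The primary structure is two simply-supported spans DE and EF.
Rotations at E on the released spans (each span's end-slope, ×1/EI):
  span DE: point load 39.2 at a = 7.5: Pab(L + a)/(6LEI) = 358.3/EI
  span EF: point load 160 at a = 2.34: Pab(L + b)/(6LEI) = 1051/EI
  relative rotation θ_0 = (358.3 + 1051)/EI = 1410/EI
A unit hogging moment at E produces rotation L₁/(3EI) + L₂/(3EI) = 7.9/EI.
Compatibility: M_E·(L₁+L₂)/(3EI) = θ_0, giving M_E = 178.4 kN·m (hogging).
Span DE, ΣM about D with M_E applied at E: R_E^{DE}·12 = 294 + 178.4, so R_E^{DE} = 39.37 kN and R_D = 39.2 − 39.37 = -0.1695 kN.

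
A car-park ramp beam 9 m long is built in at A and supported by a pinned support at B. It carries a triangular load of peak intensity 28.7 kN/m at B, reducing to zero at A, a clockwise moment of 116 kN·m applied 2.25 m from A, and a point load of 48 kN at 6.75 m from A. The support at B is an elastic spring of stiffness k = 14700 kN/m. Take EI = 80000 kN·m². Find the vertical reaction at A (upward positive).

R_A = 69.69 kN

Release the roller at B. Primary structure: cantilever fixed at A.
Downward deflection at the released point B due to the loads:
  triangular load, peak 28.7 at the free end: 11w₀L⁴/(120EI) = 17261/EI
  clockwise couple 116 at a = 2.25: M₀a(2L − a)/(2EI) = 2055/EI
  point load 48 at a = 6.75: Pa²(3L − a)/(6EI) = 7381/EI
  δ_0 = 26697/EI
Flexibility coefficient — unit upward force at B: δ_{BB} = L³/(3EI) = 243/EI.
With EI = 80000 kN·m²: δ_0 = 0.33372 m and δ_{BB} = 0.003037 m/kN.
Compatibility — the spring shortens by R_B/k under the reaction it provides: δ_0 − R_B·δ_{BB} = R_B/k. With 1/k = 0.000068 m/kN, R_B = δ_0 / (δ_{BB} + 1/k) = 0.33372 / (0.003037 + 0.000068) = 107.5 kN.
Vertical equilibrium: R_A = ΣP − R_B = 177.2 − 107.5 = 69.69 kN.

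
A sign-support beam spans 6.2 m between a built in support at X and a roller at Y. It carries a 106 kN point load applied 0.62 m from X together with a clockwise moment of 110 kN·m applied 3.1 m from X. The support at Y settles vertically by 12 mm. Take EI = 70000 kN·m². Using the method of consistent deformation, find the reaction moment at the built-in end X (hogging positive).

Choose R_Y as the redundant. The primary structure is the cantilever fixed at X.
Primary-structure tip deflection at Y by superposition:
  point load 106 at a = 0.62: Pa²(3L − a)/(6EI) = 122.1/EI
  clockwise couple 110 at a = 3.1: M₀a(2L − a)/(2EI) = 1586/EI
  δ_0 = 1708/EI
Tip deflection under a unit load at Y: L³/(3EI) = 79.44/EI.
With EI = 70000 kN·m²: δ_0 = 0.024396 m and δ_{YY} = 0.001135 m/kN.
Compatibility — the beam at Y must follow the support down by 0.012 m: δ_0 − R_Y·δ_{YY} = 0.012, so R_Y = (0.024396 − 0.012)/0.001135 = 10.92 kN.
Moment equilibrium about X: M_X = Σ(load moments about X) − R_Y·L = 175.7 − 10.92×6.2 = 108 kN·m.

M_X = 108 kN·m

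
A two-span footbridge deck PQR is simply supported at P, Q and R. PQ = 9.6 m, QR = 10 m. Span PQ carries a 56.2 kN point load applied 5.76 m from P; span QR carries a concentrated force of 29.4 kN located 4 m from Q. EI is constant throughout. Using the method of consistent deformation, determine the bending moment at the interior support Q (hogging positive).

M_Q = 79.54 kN·m

Release continuity at Q by inserting a hinge; the redundant is the internal moment M_Q. The primary structure is two simply-supported spans PQ and QR.
Rotations at Q on the released spans (each span's end-slope, ×1/EI):
  span PQ: point load 56.2 at a = 5.76: Pab(L + a)/(6LEI) = 331.5/EI
  span QR: point load 29.4 at a = 4: Pab(L + b)/(6LEI) = 188.2/EI
  relative rotation θ_0 = (331.5 + 188.2)/EI = 519.6/EI
A unit hogging moment at Q produces rotation L₁/(3EI) + L₂/(3EI) = 6.533/EI.
Compatibility: M_Q·(L₁+L₂)/(3EI) = θ_0, giving M_Q = 79.54 kN·m (hogging).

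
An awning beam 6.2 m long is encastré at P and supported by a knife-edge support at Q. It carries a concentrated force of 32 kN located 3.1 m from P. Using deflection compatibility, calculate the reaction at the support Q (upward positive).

Release the roller at Q. Primary structure: cantilever fixed at P.
Deflection at Q on the released cantilever, summing each load's contribution:
  point load 32 at a = 3.1: Pa²(3L − a)/(6EI) = 794.4/EI
Flexibility coefficient — unit upward force at Q: δ_{QQ} = L³/(3EI) = 79.44/EI.
Compatibility at Q: δ_0 − R_Q·δ_{QQ} = 0, so R_Q = 794.4/79.44 = 10 kN.

R_Q = 10 kN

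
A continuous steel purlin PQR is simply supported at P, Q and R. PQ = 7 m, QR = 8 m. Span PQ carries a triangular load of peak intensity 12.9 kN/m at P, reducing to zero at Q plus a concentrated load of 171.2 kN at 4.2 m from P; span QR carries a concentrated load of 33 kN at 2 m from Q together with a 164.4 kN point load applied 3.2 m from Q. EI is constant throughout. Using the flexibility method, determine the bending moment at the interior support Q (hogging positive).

Take M_Q as the redundant. Released structure: two simple spans PQ and QR with a hinge at Q.
Discontinuity in slope at Q on the released structure — sum the simple-span end rotations:
  span PQ: triangular load, peak 12.9: 7w₀L³/(360EI) = 86.04/EI
  span PQ: point load 171.2 at a = 4.2: Pab(L + a)/(6LEI) = 536.9/EI
  span QR: point load 33 at a = 2: Pab(L + b)/(6LEI) = 115.5/EI
  span QR: point load 164.4 at a = 3.2: Pab(L + b)/(6LEI) = 673.4/EI
  relative rotation θ_0 = (622.9 + 788.9)/EI = 1412/EI
A unit hogging moment at Q produces rotation L₁/(3EI) + L₂/(3EI) = 5/EI.
Compatibility: M_Q·(L₁+L₂)/(3EI) = θ_0, giving M_Q = 282.4 kN·m (hogging).

M_Q = 282.4 kN·m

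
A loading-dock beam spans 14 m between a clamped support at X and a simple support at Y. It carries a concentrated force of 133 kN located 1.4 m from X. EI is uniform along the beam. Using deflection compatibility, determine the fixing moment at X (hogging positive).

Release the roller at Y. Primary structure: cantilever fixed at X.
Free-end deflection of the primary structure under the applied loading (downward +):
  point load 133 at a = 1.4: Pa²(3L − a)/(6EI) = 1764/EI
Flexibility coefficient — unit upward force at Y: δ_{YY} = L³/(3EI) = 914.7/EI.
Compatibility at Y: δ_0 − R_Y·δ_{YY} = 0, so R_Y = 1764/914.7 = 1.929 kN.
Moment equilibrium about X: M_X = Σ(load moments about X) − R_Y·L = 186.2 − 1.929×14 = 159.2 kN·m.

M_X = 159.2 kN·m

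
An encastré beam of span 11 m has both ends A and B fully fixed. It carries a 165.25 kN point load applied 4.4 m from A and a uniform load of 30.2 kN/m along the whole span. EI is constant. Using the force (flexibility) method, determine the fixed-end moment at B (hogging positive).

M_B = 479 kN·m

Release both end moments; the primary structure is a simply-supported span AB with redundants M_A and M_B.
Simple-span end rotations at A and B under the given loads:
  at A: point load 165.25 at a = 4.4: Pab(L + b)/(6LEI) = 1280/EI
  at B: point load 165.25 at a = 4.4: Pab(L + a)/(6LEI) = 1120/EI
  at A: UDL 30.2: wL³/(24EI) = 1675/EI
  at B: UDL 30.2: wL³/(24EI) = 1675/EI
  θ_A0 = 2955/EI,  θ_B0 = 2795/EI
Flexibility coefficients: a unit moment at one end gives L/(3EI) there and L/(6EI) at the far end, so f₁₁ = f₂₂ = 3.667/EI and f₁₂ = f₂₁ = 1.833/EI.
Compatibility — zero rotation at each built-in end:
  3.667 M_A + 1.833 M_B = 2955
  1.833 M_A + 3.667 M_B = 2795
Solving the pair gives M_A = 566.3 kN·m and M_B = 479 kN·m (hogging).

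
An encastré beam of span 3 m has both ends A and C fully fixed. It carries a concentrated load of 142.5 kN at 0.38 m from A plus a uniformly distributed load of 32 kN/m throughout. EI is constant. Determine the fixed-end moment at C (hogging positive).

Release both end moments; the primary structure is a simply-supported span AC with redundants M_A and M_C.
Simple-span end rotations at A and C under the given loads:
  at A: point load 142.5 at a = 0.38: Pab(L + b)/(6LEI) = 44.3/EI
  at C: point load 142.5 at a = 0.38: Pab(L + a)/(6LEI) = 26.64/EI
  at A: UDL 32: wL³/(24EI) = 36/EI
  at C: UDL 32: wL³/(24EI) = 36/EI
  θ_A0 = 80.3/EI,  θ_C0 = 62.64/EI
Flexibility coefficients: a unit moment at one end gives L/(3EI) there and L/(6EI) at the far end, so f₁₁ = f₂₂ = 1/EI and f₁₂ = f₂₁ = 0.5/EI.
Compatibility — zero rotation at each built-in end:
  1 M_A + 0.5 M_C = 80.3
  0.5 M_A + 1 M_C = 62.64
Solving the pair gives M_A = 65.3 kN·m and M_C = 29.99 kN·m (hogging).

M_C = 29.99 kN·m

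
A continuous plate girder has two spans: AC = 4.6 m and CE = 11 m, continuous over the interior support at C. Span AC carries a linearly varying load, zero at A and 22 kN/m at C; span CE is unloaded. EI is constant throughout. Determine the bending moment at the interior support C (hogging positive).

M_C = 9.151 kN·m

Insert a hinge at C; M_C is the redundant, and each span becomes simply supported.
Discontinuity in slope at C on the released structure — sum the simple-span end rotations:
  span AC: triangular load, peak 22: w₀L³/(45EI) = 47.59/EI
  relative rotation θ_0 = (47.59 + 0)/EI = 47.59/EI
A unit hogging moment at C produces rotation L₁/(3EI) + L₂/(3EI) = 5.2/EI.
Compatibility: M_C·(L₁+L₂)/(3EI) = θ_0, giving M_C = 9.151 kN·m (hogging).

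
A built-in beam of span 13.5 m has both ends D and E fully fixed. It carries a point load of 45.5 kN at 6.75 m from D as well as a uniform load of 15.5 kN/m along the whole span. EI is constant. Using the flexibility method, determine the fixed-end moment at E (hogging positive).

Take the two fixed-end moments M_D, M_E as redundants; the released structure is the simple span DE.
On the primary (simply-supported) span, the end slopes from the loading are:
  at D: point load 45.5 at a = 6.75: Pab(L + b)/(6LEI) = 518.3/EI
  at E: point load 45.5 at a = 6.75: Pab(L + a)/(6LEI) = 518.3/EI
  at D: UDL 15.5: wL³/(24EI) = 1589/EI
  at E: UDL 15.5: wL³/(24EI) = 1589/EI
  θ_D0 = 2107/EI,  θ_E0 = 2107/EI
Flexibility coefficients: a unit moment at one end gives L/(3EI) there and L/(6EI) at the far end, so f₁₁ = f₂₂ = 4.5/EI and f₁₂ = f₂₁ = 2.25/EI.
Compatibility — zero rotation at each built-in end:
  4.5 M_D + 2.25 M_E = 2107
  2.25 M_D + 4.5 M_E = 2107
Solving the pair gives M_D = 312.2 kN·m and M_E = 312.2 kN·m (hogging).

M_E = 312.2 kN·m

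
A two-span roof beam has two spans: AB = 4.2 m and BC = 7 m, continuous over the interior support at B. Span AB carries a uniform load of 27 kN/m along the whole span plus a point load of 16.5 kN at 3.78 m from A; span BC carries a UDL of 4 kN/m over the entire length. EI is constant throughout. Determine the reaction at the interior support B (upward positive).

R_B = 100.7 kN

Insert a hinge at B; M_B is the redundant, and each span becomes simply supported.
End slopes at the hinge B, treating each span as simply supported:
  span AB: UDL 27: wL³/(24EI) = 83.35/EI
  span AB: point load 16.5 at a = 3.78: Pab(L + a)/(6LEI) = 8.295/EI
  span BC: UDL 4: wL³/(24EI) = 57.17/EI
  relative rotation θ_0 = (91.64 + 57.17)/EI = 148.8/EI
A unit hogging moment at B produces rotation L₁/(3EI) + L₂/(3EI) = 3.733/EI.
Compatibility: M_B·(L₁+L₂)/(3EI) = θ_0, giving M_B = 39.86 kN·m (hogging).
Span AB, ΣM about A with M_B applied at B: R_B^{AB}·4.2 = 300.5 + 39.86, so R_B^{AB} = 81.04 kN and R_A = 129.9 − 81.04 = 48.86 kN.
Span BC, ΣM about C: R_B^{BC}·7 = 98 + 39.86, so R_B^{BC} = 19.69 kN and R_C = 28 − 19.69 = 8.306 kN.
R_B = 81.04 + 19.69 = 100.7 kN.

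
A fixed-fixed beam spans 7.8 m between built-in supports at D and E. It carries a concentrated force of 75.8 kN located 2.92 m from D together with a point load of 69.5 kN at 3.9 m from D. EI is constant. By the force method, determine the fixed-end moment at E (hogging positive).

Release both end moments; the primary structure is a simply-supported span DE with redundants M_D and M_E.
On the primary (simply-supported) span, the end slopes from the loading are:
  at D: point load 75.8 at a = 2.92: Pab(L + b)/(6LEI) = 292.6/EI
  at E: point load 75.8 at a = 2.92: Pab(L + a)/(6LEI) = 247.4/EI
  at D: point load 69.5 at a = 3.9: Pab(L + b)/(6LEI) = 264.3/EI
  at E: point load 69.5 at a = 3.9: Pab(L + a)/(6LEI) = 264.3/EI
  θ_D0 = 556.9/EI,  θ_E0 = 511.7/EI
Flexibility coefficients: a unit moment at one end gives L/(3EI) there and L/(6EI) at the far end, so f₁₁ = f₂₂ = 2.6/EI and f₁₂ = f₂₁ = 1.3/EI.
Compatibility — zero rotation at each built-in end:
  2.6 M_D + 1.3 M_E = 556.9
  1.3 M_D + 2.6 M_E = 511.7
Solving the pair gives M_D = 154.4 kN·m and M_E = 119.6 kN·m (hogging).

M_E = 119.6 kN·m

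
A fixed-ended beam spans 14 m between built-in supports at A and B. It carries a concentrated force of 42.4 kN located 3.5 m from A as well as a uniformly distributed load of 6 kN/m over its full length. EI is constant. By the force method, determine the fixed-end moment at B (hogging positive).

M_B = 125.8 kN·m

Release both end moments; the primary structure is a simply-supported span AB with redundants M_A and M_B.
Simple-span end rotations at A and B under the given loads:
  at A: point load 42.4 at a = 3.5: Pab(L + b)/(6LEI) = 454.5/EI
  at B: point load 42.4 at a = 3.5: Pab(L + a)/(6LEI) = 324.6/EI
  at A: UDL 6: wL³/(24EI) = 686/EI
  at B: UDL 6: wL³/(24EI) = 686/EI
  θ_A0 = 1140/EI,  θ_B0 = 1011/EI
Flexibility coefficients: a unit moment at one end gives L/(3EI) there and L/(6EI) at the far end, so f₁₁ = f₂₂ = 4.667/EI and f₁₂ = f₂₁ = 2.333/EI.
Compatibility — zero rotation at each built-in end:
  4.667 M_A + 2.333 M_B = 1140
  2.333 M_A + 4.667 M_B = 1011
Solving the pair gives M_A = 181.5 kN·m and M_B = 125.8 kN·m (hogging).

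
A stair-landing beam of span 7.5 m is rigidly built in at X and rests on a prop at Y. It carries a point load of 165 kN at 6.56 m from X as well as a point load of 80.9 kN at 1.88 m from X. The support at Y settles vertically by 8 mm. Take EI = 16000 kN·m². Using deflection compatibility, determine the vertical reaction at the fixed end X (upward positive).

R_X = 105.7 kN

Take the reaction at Y as the redundant and release it; the primary structure is a cantilever fixed at X.
Downward deflection at the released point Y due to the loads:
  point load 165 at a = 6.56: Pa²(3L − a)/(6EI) = 18864/EI
  point load 80.9 at a = 1.88: Pa²(3L − a)/(6EI) = 982.7/EI
  δ_0 = 19846/EI
Tip deflection under a unit load at Y: L³/(3EI) = 140.6/EI.
With EI = 16000 kN·m²: δ_0 = 1.2404 m and δ_{YY} = 0.008789 m/kN.
Compatibility — the beam at Y must follow the support down by 0.008 m: δ_0 − R_Y·δ_{YY} = 0.008, so R_Y = (1.2404 − 0.008)/0.008789 = 140.2 kN.
Vertical equilibrium: R_X = ΣP − R_Y = 245.9 − 140.2 = 105.7 kN.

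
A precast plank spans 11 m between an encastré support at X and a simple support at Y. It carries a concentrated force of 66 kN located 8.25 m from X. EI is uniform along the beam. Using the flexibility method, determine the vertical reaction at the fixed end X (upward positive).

Release the roller at Y. Primary structure: cantilever fixed at X.
Free-end deflection of the primary structure under the applied loading (downward +):
  point load 66 at a = 8.25: Pa²(3L − a)/(6EI) = 18530/EI
Flexibility coefficient — unit upward force at Y: δ_{YY} = L³/(3EI) = 443.7/EI.
Compatibility at Y: δ_0 − R_Y·δ_{YY} = 0, so R_Y = 18530/443.7 = 41.77 kN.
Vertical equilibrium: R_X = ΣP − R_Y = 66 − 41.77 = 24.23 kN.

R_X = 24.23 kN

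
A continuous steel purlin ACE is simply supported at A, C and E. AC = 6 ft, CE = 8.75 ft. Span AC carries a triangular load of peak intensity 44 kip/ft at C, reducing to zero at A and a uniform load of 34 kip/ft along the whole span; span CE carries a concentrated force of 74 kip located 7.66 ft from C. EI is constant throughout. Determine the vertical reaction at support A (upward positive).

R_A = 124.5 kip

Take M_C as the redundant. Released structure: two simple spans AC and CE with a hinge at C.
End slopes at the hinge C, treating each span as simply supported:
  span AC: triangular load, peak 44: w₀L³/(45EI) = 211.2/EI
  span AC: UDL 34: wL³/(24EI) = 306/EI
  span CE: point load 74 at a = 7.66: Pab(L + b)/(6LEI) = 115.8/EI
  relative rotation θ_0 = (517.2 + 115.8)/EI = 633/EI
A unit hogging moment at C produces rotation L₁/(3EI) + L₂/(3EI) = 4.917/EI.
Slope continuity at C: θ_0 = M_C·4.917/EI, so M_C = 633/4.917 = 128.7 kip·ft (hogging).
Span AC, ΣM about A with M_C applied at C: R_C^{AC}·6 = 1140 + 128.7, so R_C^{AC} = 211.5 kip and R_A = 336 − 211.5 = 124.5 kip.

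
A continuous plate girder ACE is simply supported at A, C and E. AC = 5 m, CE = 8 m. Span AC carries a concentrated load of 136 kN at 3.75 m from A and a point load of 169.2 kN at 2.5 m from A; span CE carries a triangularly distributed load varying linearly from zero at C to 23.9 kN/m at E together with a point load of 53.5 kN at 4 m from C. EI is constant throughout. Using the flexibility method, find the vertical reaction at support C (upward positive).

Take M_C as the redundant. Released structure: two simple spans AC and CE with a hinge at C.
Rotations at C on the released spans (each span's end-slope, ×1/EI):
  span AC: point load 136 at a = 3.75: Pab(L + a)/(6LEI) = 185.9/EI
  span AC: point load 169.2 at a = 2.5: Pab(L + a)/(6LEI) = 264.4/EI
  span CE: triangular load, peak 23.9: 7w₀L³/(360EI) = 237.9/EI
  span CE: point load 53.5 at a = 4: Pab(L + b)/(6LEI) = 214/EI
  relative rotation θ_0 = (450.3 + 451.9)/EI = 902.3/EI
A unit hogging moment at C produces rotation L₁/(3EI) + L₂/(3EI) = 4.333/EI.
Compatibility: M_C·(L₁+L₂)/(3EI) = θ_0, giving M_C = 208.2 kN·m (hogging).
Span AC, ΣM about A with M_C applied at C: R_C^{AC}·5 = 933 + 208.2, so R_C^{AC} = 228.2 kN and R_A = 305.2 − 228.2 = 76.96 kN.
Span CE, ΣM about E: R_C^{CE}·8 = 468.9 + 208.2, so R_C^{CE} = 84.64 kN and R_E = 149.1 − 84.64 = 64.46 kN.
R_C = 228.2 + 84.64 = 312.9 kN.

R_C = 312.9 kN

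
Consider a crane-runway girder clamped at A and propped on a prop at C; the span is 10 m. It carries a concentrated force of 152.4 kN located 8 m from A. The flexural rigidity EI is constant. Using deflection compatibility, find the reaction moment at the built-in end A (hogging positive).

M_A = 146.3 kN·m

Release the roller at C. Primary structure: cantilever fixed at A.
Free-end deflection of the primary structure under the applied loading (downward +):
  point load 152.4 at a = 8: Pa²(3L − a)/(6EI) = 35763/EI
Tip deflection under a unit load at C: L³/(3EI) = 333.3/EI.
The prop prevents deflection at C: R_C = δ_0/δ_{CC} = 35763/333.3 = 107.3 kN.
Moment equilibrium about A: M_A = Σ(load moments about A) − R_C·L = 1219 − 107.3×10 = 146.3 kN·m.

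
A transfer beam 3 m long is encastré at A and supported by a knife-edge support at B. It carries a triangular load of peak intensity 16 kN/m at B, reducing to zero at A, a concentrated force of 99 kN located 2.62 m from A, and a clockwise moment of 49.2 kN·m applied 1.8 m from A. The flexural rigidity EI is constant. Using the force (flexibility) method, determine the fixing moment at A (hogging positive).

M_A = 14.12 kN·m

Take the reaction at B as the redundant and release it; the primary structure is a cantilever fixed at A.
Deflection at B on the released cantilever, summing each load's contribution:
  triangular load, peak 16 at the free end: 11w₀L⁴/(120EI) = 118.8/EI
  point load 99 at a = 2.62: Pa²(3L − a)/(6EI) = 722.6/EI
  clockwise couple 49.2 at a = 1.8: M₀a(2L − a)/(2EI) = 186/EI
  δ_0 = 1027/EI
Tip deflection under a unit load at B: L³/(3EI) = 9/EI.
The prop prevents deflection at B: R_B = δ_0/δ_{BB} = 1027/9 = 114.2 kN.
Moment equilibrium about A: M_A = Σ(load moments about A) − R_B·L = 356.6 − 114.2×3 = 14.12 kN·m.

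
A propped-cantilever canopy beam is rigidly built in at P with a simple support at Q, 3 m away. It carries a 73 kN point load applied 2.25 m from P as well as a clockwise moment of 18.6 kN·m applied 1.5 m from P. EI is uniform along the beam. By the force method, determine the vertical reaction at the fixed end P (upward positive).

Remove the prop at Q; the released (primary) structure is a cantilever built in at P.
Deflection at Q on the released cantilever, summing each load's contribution:
  point load 73 at a = 2.25: Pa²(3L − a)/(6EI) = 415.8/EI
  clockwise couple 18.6 at a = 1.5: M₀a(2L − a)/(2EI) = 62.77/EI
  δ_0 = 478.5/EI
Tip deflection under a unit load at Q: L³/(3EI) = 9/EI.
The prop prevents deflection at Q: R_Q = δ_0/δ_{QQ} = 478.5/9 = 53.17 kN.
Vertical equilibrium: R_P = ΣP − R_Q = 73 − 53.17 = 19.83 kN.

R_P = 19.83 kN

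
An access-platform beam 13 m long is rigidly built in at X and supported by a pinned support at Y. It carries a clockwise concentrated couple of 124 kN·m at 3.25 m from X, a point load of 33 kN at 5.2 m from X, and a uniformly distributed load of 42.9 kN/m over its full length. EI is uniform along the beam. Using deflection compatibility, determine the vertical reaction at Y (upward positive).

Take the reaction at Y as the redundant and release it; the primary structure is a cantilever fixed at X.
Primary-structure tip deflection at Y by superposition:
  clockwise couple 124 at a = 3.25: M₀a(2L − a)/(2EI) = 4584/EI
  point load 33 at a = 5.2: Pa²(3L − a)/(6EI) = 5027/EI
  UDL 42.9: wL⁴/(8EI) = 153158/EI
  δ_0 = 162769/EI
Tip deflection under a unit load at Y: L³/(3EI) = 732.3/EI.
Compatibility at Y: δ_0 − R_Y·δ_{YY} = 0, so R_Y = 162769/732.3 = 222.3 kN.

R_Y = 222.3 kN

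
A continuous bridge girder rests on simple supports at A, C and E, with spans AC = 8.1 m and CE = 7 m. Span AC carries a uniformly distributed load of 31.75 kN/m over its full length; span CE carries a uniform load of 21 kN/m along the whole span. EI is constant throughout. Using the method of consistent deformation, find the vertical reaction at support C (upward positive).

Insert a hinge at C; M_C is the redundant, and each span becomes simply supported.
Discontinuity in slope at C on the released structure — sum the simple-span end rotations:
  span AC: UDL 31.75: wL³/(24EI) = 703.1/EI
  span CE: UDL 21: wL³/(24EI) = 300.1/EI
  relative rotation θ_0 = (703.1 + 300.1)/EI = 1003/EI
A unit hogging moment at C produces rotation L₁/(3EI) + L₂/(3EI) = 5.033/EI.
Slope continuity at C: θ_0 = M_C·5.033/EI, so M_C = 1003/5.033 = 199.3 kN·m (hogging).
Span AC, ΣM about A with M_C applied at C: R_C^{AC}·8.1 = 1042 + 199.3, so R_C^{AC} = 153.2 kN and R_A = 257.2 − 153.2 = 104 kN.
Span CE, ΣM about E: R_C^{CE}·7 = 514.5 + 199.3, so R_C^{CE} = 102 kN and R_E = 147 − 102 = 45.03 kN.
R_C = 153.2 + 102 = 255.2 kN.

R_C = 255.2 kN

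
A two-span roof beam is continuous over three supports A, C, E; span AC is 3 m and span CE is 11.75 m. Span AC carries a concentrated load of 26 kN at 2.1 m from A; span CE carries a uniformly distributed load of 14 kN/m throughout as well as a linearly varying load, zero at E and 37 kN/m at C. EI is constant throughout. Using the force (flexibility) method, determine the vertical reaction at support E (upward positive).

Take M_C as the redundant. Released structure: two simple spans AC and CE with a hinge at C.
Discontinuity in slope at C on the released structure — sum the simple-span end rotations:
  span AC: point load 26 at a = 2.1: Pab(L + a)/(6LEI) = 13.92/EI
  span CE: UDL 14: wL³/(24EI) = 946.3/EI
  span CE: triangular load, peak 37: w₀L³/(45EI) = 1334/EI
  relative rotation θ_0 = (13.92 + 2280)/EI = 2294/EI
A unit hogging moment at C produces rotation L₁/(3EI) + L₂/(3EI) = 4.917/EI.
Slope continuity at C: θ_0 = M_C·4.917/EI, so M_C = 2294/4.917 = 466.6 kN·m (hogging).
Span CE, ΣM about E: R_C^{CE}·11.75 = 2669 + 466.6, so R_C^{CE} = 266.9 kN and R_E = 381.9 − 266.9 = 115 kN.

R_E = 115 kN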